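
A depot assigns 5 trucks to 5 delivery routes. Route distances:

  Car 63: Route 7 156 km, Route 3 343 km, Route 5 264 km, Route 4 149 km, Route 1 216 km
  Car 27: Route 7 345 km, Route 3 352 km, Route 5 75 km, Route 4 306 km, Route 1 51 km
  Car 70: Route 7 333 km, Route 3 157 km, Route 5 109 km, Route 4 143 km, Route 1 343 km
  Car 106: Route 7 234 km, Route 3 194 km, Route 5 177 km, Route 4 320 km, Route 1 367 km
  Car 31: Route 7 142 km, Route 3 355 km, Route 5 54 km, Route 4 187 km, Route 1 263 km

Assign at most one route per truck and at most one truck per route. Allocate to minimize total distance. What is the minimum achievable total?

Optimal: Car 63→Route 7 (156 km), Car 27→Route 1 (51 km), Car 70→Route 4 (143 km), Car 106→Route 3 (194 km), Car 31→Route 5 (54 km) — total 156+51+143+194+54 = 598 km.
Column-greedy (each route in turn goes to its cheapest remaining truck) gives 890 km, worse by 292.
Swapping Car 70↔Car 106 (Car 70→Route 3 157 km, Car 106→Route 4 320 km) adds 140.
No other one-to-one assignment undercuts 598 km.

Minimum total: 598 km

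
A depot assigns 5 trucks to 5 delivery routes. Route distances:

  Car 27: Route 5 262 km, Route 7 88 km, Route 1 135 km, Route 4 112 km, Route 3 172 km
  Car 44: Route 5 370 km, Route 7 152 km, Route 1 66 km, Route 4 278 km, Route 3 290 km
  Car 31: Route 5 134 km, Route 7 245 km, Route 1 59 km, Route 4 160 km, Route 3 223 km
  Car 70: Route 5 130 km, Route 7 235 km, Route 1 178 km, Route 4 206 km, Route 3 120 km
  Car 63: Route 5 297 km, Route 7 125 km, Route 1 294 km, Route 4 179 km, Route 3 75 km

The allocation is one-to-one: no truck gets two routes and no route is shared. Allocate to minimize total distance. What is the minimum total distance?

Optimal: Car 27→Route 7 (88 km), Car 44→Route 1 (66 km), Car 31→Route 4 (160 km), Car 70→Route 5 (130 km), Car 63→Route 3 (75 km) — total 88+66+160+130+75 = 519 km.
No other one-to-one assignment undercuts 519 km.

Min total: 519 km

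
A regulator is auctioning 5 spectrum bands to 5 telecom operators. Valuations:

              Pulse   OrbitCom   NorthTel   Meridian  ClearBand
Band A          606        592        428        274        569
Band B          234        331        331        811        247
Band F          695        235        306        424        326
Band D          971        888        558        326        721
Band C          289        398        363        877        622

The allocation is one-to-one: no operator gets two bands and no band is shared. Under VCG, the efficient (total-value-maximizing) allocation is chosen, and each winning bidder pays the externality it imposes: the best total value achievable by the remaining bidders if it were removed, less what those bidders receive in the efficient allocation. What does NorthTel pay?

NorthTel pays $13M.

Efficient allocation: Pulse→Band F ($695M), OrbitCom→Band D ($888M), NorthTel→Band A ($428M), Meridian→Band B ($811M), ClearBand→Band C ($622M); total welfare W = $3444M.
NorthTel receives Band A at value $428M, so the others get W − 428 = $3016M.
Without NorthTel: best allocation of the remaining 4 bidders over all 5 bands is Pulse→Band F ($695M), OrbitCom→Band D ($888M), Meridian→Band C ($877M), ClearBand→Band A ($569M), total $3029M.
VCG payment = (others' best without NorthTel) − (others' welfare with NorthTel) = 3029 − 3016 = $13M.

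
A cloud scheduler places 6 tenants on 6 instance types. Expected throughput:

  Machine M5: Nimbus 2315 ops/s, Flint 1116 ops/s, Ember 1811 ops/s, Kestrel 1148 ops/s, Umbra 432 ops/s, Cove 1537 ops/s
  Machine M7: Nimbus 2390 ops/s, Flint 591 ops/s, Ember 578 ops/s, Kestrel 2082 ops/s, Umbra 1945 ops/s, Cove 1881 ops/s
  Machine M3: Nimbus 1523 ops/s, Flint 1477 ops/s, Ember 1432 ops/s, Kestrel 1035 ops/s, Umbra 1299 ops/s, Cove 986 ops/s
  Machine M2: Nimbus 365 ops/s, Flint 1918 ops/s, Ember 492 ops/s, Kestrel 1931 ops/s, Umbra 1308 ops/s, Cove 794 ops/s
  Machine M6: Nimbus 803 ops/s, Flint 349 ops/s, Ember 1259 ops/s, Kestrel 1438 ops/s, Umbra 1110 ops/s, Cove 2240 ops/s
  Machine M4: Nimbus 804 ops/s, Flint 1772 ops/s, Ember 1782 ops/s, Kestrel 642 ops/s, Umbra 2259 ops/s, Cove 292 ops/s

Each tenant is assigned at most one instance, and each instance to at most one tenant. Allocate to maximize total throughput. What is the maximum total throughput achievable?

Maximum total: 12246 ops/s

Optimal: Nimbus→Machine M5 (2315 ops/s), Flint→Machine M2 (1918 ops/s), Ember→Machine M3 (1432 ops/s), Kestrel→Machine M7 (2082 ops/s), Umbra→Machine M4 (2259 ops/s), Cove→Machine M6 (2240 ops/s) — total 2315+1918+1432+2082+2259+2240 = 12246 ops/s.
Row-greedy (each tenant in turn takes its best remaining instance) gives 10802 ops/s, worse by 1444.
Next-best assignment: Nimbus→Machine M7, Flint→Machine M3, Ember→Machine M5, Kestrel→Machine M2, Umbra→Machine M4, Cove→Machine M6 = 12108 ops/s.
Every other assignment is strictly worse.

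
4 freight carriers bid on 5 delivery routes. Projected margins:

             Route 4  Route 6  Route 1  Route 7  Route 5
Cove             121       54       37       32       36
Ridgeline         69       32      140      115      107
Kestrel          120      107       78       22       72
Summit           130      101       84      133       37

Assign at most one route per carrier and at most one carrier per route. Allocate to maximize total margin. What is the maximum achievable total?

Maximum total: $501k

Optimal: Cove→Route 4 ($121k), Ridgeline→Route 1 ($140k), Kestrel→Route 6 ($107k), Summit→Route 7 ($133k) — total 121+140+107+133 = $501k.
Swapping Summit↔Ridgeline (Summit→Route 1 $84k, Ridgeline→Route 7 $115k) loses 74.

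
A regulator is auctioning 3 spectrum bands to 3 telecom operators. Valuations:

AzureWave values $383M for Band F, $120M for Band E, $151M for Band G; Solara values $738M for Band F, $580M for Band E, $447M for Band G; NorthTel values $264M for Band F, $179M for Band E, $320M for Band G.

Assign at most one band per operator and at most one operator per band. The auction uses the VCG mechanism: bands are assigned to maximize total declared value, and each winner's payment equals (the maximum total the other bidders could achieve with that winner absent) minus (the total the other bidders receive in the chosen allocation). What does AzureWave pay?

Efficient allocation: AzureWave→Band F ($383M), Solara→Band E ($580M), NorthTel→Band G ($320M); total welfare W = $1283M.
AzureWave receives Band F at value $383M, so the others get W − 383 = $900M.
Without AzureWave: best allocation of the remaining 2 bidders over all 3 bands is Solara→Band F ($738M), NorthTel→Band G ($320M), total $1058M.
VCG payment = (others' best without AzureWave) − (others' welfare with AzureWave) = 1058 − 900 = $158M.

AzureWave pays $158M.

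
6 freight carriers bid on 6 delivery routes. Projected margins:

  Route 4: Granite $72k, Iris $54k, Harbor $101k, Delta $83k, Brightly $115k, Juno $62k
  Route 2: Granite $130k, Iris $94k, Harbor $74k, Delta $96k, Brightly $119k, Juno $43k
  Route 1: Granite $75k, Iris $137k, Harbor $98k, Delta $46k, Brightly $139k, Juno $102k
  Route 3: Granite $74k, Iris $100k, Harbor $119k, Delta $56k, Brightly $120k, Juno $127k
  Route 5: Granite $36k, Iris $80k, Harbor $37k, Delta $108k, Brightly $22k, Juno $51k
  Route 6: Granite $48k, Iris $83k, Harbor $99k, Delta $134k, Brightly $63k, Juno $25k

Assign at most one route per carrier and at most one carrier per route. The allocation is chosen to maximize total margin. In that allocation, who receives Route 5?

This is the linear assignment problem.
Optimal: Granite→Route 2 ($130k), Iris→Route 1 ($137k), Harbor→Route 6 ($99k), Delta→Route 5 ($108k), Brightly→Route 4 ($115k), Juno→Route 3 ($127k) — total 130+137+99+108+115+127 = $716k.
Row-greedy (each carrier in turn takes its best remaining route) gives $686k, worse by 30.
Next-best assignment: Granite→Route 2, Iris→Route 5, Harbor→Route 4, Delta→Route 6, Brightly→Route 1, Juno→Route 3 = $711k.
Delta's own top route is Route 6 ($134k), but forcing Delta→Route 6 and reassigning the rest optimally gives only $711k — worse by 5.

Delta receives Route 5.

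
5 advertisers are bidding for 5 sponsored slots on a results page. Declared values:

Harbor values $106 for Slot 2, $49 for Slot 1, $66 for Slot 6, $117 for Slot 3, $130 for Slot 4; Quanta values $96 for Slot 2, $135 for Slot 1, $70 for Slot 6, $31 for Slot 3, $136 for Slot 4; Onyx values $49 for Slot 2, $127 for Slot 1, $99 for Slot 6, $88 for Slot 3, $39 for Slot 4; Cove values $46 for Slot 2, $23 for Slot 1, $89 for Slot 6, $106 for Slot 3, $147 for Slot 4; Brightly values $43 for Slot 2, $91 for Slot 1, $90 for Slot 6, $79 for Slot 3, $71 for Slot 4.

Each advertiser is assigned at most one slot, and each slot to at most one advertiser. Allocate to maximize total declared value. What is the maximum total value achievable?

Maximum total: $577

Optimal: Harbor→Slot 3 ($117), Quanta→Slot 2 ($96), Onyx→Slot 1 ($127), Cove→Slot 4 ($147), Brightly→Slot 6 ($90) — total 117+96+127+147+90 = $577.
Max-entry greedy (repeatedly take the single best remaining cell) gives $541, worse by 36.
Next-best assignment: Harbor→Slot 2, Quanta→Slot 1, Onyx→Slot 6, Cove→Slot 4, Brightly→Slot 3 = $566.
Checked against all permutations: $577 is optimal.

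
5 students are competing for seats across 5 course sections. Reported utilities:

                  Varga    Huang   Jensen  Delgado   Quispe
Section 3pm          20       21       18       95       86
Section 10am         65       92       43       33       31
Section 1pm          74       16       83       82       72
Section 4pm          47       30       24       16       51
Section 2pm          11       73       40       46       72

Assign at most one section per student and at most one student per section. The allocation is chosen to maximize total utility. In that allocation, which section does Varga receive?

Optimal: Varga→Section 4pm (47 points), Huang→Section 10am (92 points), Jensen→Section 1pm (83 points), Delgado→Section 3pm (95 points), Quispe→Section 2pm (72 points) — total 47+92+83+95+72 = 389 points.
Row-greedy (each student in turn takes its best remaining section) gives 352 points, worse by 37.
Next-best assignment: Varga→Section 10am, Huang→Section 2pm, Jensen→Section 1pm, Delgado→Section 3pm, Quispe→Section 4pm = 367 points.
Varga's own top section is Section 1pm (74 points), but forcing Varga→Section 1pm and reassigning the rest optimally gives only 357 points — worse by 32.

Varga receives Section 4pm.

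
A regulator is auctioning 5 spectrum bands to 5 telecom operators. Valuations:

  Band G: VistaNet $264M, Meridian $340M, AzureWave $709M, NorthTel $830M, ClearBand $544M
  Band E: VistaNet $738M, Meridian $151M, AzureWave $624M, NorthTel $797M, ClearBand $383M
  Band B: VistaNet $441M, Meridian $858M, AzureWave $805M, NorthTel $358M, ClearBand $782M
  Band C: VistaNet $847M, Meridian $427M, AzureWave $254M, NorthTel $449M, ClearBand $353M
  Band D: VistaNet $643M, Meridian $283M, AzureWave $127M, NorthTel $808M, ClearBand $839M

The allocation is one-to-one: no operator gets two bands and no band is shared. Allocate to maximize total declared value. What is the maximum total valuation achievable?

This is the linear assignment problem.
Optimal: VistaNet→Band C ($847M), Meridian→Band B ($858M), AzureWave→Band G ($709M), NorthTel→Band E ($797M), ClearBand→Band D ($839M) — total 847+858+709+797+839 = $4050M.
Max-entry greedy (repeatedly take the single best remaining cell) gives $3998M, worse by 52.
Every other assignment is strictly worse.

Maximum total: $4050M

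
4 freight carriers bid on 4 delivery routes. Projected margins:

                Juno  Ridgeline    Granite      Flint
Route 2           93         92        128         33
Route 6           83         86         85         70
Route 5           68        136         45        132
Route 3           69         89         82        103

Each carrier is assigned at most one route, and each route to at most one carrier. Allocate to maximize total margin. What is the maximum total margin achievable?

Optimal: Juno→Route 6 ($83k), Ridgeline→Route 5 ($136k), Granite→Route 2 ($128k), Flint→Route 3 ($103k) — total 83+136+128+103 = $450k.
Column-greedy (each route in turn goes to its best remaining carrier) gives $415k, worse by 35.
Swapping Flint↔Ridgeline (Flint→Route 5 $132k, Ridgeline→Route 3 $89k) loses 18.
Checked against all permutations: $450k is optimal.

Max total: $450k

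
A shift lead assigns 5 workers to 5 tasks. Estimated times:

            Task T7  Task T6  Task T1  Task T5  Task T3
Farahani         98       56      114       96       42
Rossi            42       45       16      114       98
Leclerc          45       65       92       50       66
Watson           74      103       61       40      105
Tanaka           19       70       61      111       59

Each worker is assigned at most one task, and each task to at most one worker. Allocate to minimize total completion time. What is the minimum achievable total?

Min total: 182 min

Optimal: Farahani→Task T3 (42 min), Rossi→Task T1 (16 min), Leclerc→Task T6 (65 min), Watson→Task T5 (40 min), Tanaka→Task T7 (19 min) — total 42+16+65+40+19 = 182 min.
Column-greedy (each task in turn goes to its cheapest remaining worker) gives 217 min, worse by 35.
Every other assignment is strictly worse.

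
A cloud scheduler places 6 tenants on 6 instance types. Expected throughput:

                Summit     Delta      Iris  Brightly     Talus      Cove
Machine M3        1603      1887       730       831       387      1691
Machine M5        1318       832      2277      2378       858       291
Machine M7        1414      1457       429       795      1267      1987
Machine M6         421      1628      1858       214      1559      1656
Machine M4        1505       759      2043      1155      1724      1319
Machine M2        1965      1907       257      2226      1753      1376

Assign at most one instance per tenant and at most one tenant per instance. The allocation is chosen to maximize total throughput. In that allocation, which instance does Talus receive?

Talus receives Machine M6.

Optimal: Summit→Machine M2 (1965 ops/s), Delta→Machine M3 (1887 ops/s), Iris→Machine M4 (2043 ops/s), Brightly→Machine M5 (2378 ops/s), Talus→Machine M6 (1559 ops/s), Cove→Machine M7 (1987 ops/s) — total 1965+1887+2043+2378+1559+1987 = 11819 ops/s.
Column-greedy (each instance in turn goes to its best remaining tenant) gives 11799 ops/s, worse by 20.
Next-best assignment: Summit→Machine M2, Delta→Machine M3, Iris→Machine M6, Brightly→Machine M5, Talus→Machine M4, Cove→Machine M7 = 11799 ops/s.
Checked against all permutations: 11819 ops/s is optimal.
Talus's own top instance is Machine M2 (1753 ops/s), but forcing Talus→Machine M2 and reassigning the rest optimally gives only 11392 ops/s — worse by 427.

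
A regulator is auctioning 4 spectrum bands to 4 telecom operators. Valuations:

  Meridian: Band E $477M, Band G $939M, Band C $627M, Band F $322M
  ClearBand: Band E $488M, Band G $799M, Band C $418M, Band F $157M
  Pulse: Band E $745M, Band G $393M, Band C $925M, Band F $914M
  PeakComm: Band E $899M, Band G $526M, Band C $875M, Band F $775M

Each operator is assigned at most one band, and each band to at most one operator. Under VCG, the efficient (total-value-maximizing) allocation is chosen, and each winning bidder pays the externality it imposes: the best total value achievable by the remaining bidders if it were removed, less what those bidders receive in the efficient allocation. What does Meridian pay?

Meridian pays $11M.

Efficient allocation: Meridian→Band C ($627M), ClearBand→Band G ($799M), Pulse→Band F ($914M), PeakComm→Band E ($899M); total welfare W = $3239M.
Meridian receives Band C at value $627M, so the others get W − 627 = $2612M.
Without Meridian: best allocation of the remaining 3 bidders over all 4 bands is ClearBand→Band G ($799M), Pulse→Band C ($925M), PeakComm→Band E ($899M), total $2623M.
VCG payment = (others' best without Meridian) − (others' welfare with Meridian) = 2623 − 2612 = $11M.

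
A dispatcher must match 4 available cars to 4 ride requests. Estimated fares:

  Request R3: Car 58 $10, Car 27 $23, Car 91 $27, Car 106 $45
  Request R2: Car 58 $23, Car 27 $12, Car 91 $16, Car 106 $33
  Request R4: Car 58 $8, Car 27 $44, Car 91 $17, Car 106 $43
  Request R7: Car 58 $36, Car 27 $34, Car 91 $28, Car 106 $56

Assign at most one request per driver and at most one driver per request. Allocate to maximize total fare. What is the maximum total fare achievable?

Maximum total: $150

Optimal: Car 58→Request R2 ($23), Car 27→Request R4 ($44), Car 91→Request R3 ($27), Car 106→Request R7 ($56) — total 23+44+27+56 = $150.
Row-greedy (each driver in turn takes its best remaining request) gives $140, worse by 10.
Next-best assignment: Car 58→Request R7, Car 27→Request R4, Car 91→Request R2, Car 106→Request R3 = $141.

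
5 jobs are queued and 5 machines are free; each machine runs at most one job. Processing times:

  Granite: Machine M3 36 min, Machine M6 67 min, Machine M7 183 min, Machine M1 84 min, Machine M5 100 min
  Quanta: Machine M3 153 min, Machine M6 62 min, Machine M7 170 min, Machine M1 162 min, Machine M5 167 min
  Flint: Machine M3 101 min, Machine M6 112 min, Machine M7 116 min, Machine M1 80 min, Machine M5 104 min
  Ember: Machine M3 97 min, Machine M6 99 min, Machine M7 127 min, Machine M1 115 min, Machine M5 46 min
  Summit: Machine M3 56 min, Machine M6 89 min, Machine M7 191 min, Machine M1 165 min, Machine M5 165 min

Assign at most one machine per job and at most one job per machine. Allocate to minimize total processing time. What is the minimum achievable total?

This is a one-to-one assignment (minimum-cost bipartite matching).
Optimal: Granite→Machine M1 (84 min), Quanta→Machine M6 (62 min), Flint→Machine M7 (116 min), Ember→Machine M5 (46 min), Summit→Machine M3 (56 min) — total 84+62+116+46+56 = 364 min.
Row-greedy (each job in turn takes its cheapest remaining machine) gives 415 min, worse by 51.
Next-best assignment: Granite→Machine M3, Quanta→Machine M6, Flint→Machine M1, Ember→Machine M5, Summit→Machine M7 = 415 min.

Min total: 364 min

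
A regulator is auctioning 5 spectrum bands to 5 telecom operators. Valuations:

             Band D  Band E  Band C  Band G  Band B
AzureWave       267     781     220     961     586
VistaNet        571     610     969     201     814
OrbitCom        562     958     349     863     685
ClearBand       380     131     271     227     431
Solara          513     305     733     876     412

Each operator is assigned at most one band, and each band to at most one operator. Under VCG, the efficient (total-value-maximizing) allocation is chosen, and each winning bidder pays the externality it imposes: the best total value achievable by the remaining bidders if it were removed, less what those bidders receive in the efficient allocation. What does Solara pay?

Efficient allocation: AzureWave→Band G ($961M), VistaNet→Band B ($814M), OrbitCom→Band E ($958M), ClearBand→Band D ($380M), Solara→Band C ($733M); total welfare W = $3846M.
Solara receives Band C at value $733M, so the others get W − 733 = $3113M.
Without Solara: best allocation of the remaining 4 bidders over all 5 bands is AzureWave→Band G ($961M), VistaNet→Band C ($969M), OrbitCom→Band E ($958M), ClearBand→Band B ($431M), total $3319M.
VCG payment = (others' best without Solara) − (others' welfare with Solara) = 3319 − 3113 = $206M.

Solara pays $206M.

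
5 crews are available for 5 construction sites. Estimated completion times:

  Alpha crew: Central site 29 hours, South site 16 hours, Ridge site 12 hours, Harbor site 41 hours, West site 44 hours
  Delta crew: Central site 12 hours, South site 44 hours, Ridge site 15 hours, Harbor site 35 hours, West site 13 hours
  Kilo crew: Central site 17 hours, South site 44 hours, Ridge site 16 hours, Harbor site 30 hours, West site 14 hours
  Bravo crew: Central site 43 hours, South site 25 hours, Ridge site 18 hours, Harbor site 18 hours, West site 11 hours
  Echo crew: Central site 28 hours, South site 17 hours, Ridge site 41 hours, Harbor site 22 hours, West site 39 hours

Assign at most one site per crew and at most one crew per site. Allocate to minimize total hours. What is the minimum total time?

This is a one-to-one assignment (minimum-cost bipartite matching).
Optimal: Alpha crew→Ridge site (12 hours), Delta crew→Central site (12 hours), Kilo crew→West site (14 hours), Bravo crew→Harbor site (18 hours), Echo crew→South site (17 hours) — total 12+12+14+18+17 = 73 hours.
Min-entry greedy (repeatedly take the single cheapest remaining cell) gives 82 hours, worse by 9.

Min total: 73 hours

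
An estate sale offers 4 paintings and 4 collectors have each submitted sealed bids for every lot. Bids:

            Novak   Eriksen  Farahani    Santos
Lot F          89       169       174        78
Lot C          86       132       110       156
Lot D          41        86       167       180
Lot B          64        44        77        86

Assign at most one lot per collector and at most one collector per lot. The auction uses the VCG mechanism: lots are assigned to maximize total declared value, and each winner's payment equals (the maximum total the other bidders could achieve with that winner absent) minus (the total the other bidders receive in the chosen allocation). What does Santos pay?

Efficient allocation: Novak→Lot B ($64), Eriksen→Lot F ($169), Farahani→Lot D ($167), Santos→Lot C ($156); total welfare W = $556.
Santos receives Lot C at value $156, so the others get W − 156 = $400.
Without Santos: best allocation of the remaining 3 bidders over all 4 lots is Novak→Lot C ($86), Eriksen→Lot F ($169), Farahani→Lot D ($167), total $422.
VCG payment = (others' best without Santos) − (others' welfare with Santos) = 422 − 400 = $22.

Santos pays $22.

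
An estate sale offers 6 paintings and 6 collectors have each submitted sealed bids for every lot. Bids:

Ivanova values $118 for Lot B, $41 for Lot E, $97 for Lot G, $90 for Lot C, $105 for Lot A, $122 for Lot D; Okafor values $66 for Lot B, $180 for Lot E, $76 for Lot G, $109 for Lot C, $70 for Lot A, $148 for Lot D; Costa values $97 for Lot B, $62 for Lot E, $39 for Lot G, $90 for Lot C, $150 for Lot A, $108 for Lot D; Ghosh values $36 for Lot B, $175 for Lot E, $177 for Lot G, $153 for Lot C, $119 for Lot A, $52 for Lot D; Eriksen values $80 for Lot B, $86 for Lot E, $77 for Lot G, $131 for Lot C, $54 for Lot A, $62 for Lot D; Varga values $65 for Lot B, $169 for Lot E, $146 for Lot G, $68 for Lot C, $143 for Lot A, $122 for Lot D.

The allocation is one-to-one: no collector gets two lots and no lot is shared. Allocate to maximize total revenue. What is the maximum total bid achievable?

Maximum total: $893

Optimal: Ivanova→Lot B ($118), Okafor→Lot D ($148), Costa→Lot A ($150), Ghosh→Lot G ($177), Eriksen→Lot C ($131), Varga→Lot E ($169) — total 118+148+150+177+131+169 = $893.
Column-greedy (each lot in turn goes to its best remaining collector) gives $878, worse by 15.
Swapping Ghosh↔Okafor (Ghosh→Lot D $52, Okafor→Lot G $76) loses 197.
Every other assignment is strictly worse.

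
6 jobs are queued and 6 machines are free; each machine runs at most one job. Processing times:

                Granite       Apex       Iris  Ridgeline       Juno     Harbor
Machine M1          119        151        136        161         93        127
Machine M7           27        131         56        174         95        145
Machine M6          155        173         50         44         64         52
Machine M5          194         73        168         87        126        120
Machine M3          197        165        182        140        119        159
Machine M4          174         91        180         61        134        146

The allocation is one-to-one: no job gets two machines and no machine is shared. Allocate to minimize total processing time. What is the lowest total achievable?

Optimal: Granite→Machine M7 (27 min), Apex→Machine M5 (73 min), Iris→Machine M6 (50 min), Ridgeline→Machine M4 (61 min), Juno→Machine M3 (119 min), Harbor→Machine M1 (127 min) — total 27+73+50+61+119+127 = 457 min.
Column-greedy (each machine in turn goes to its cheapest remaining job) gives 576 min, worse by 119.
Next-best assignment: Granite→Machine M7, Apex→Machine M5, Iris→Machine M6, Ridgeline→Machine M4, Juno→Machine M1, Harbor→Machine M3 = 463 min.
Swapping Ridgeline↔Juno (Ridgeline→Machine M3 140 min, Juno→Machine M4 134 min) adds 94.
Checked against all permutations: 457 min is optimal.

Minimum total: 457 min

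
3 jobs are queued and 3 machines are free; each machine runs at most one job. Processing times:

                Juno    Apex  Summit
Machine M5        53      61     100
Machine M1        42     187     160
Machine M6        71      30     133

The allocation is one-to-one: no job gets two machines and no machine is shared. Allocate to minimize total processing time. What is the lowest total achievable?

Optimal: Juno→Machine M1 (42 min), Apex→Machine M6 (30 min), Summit→Machine M5 (100 min) — total 42+30+100 = 172 min.
Next-best assignment: Juno→Machine M1, Apex→Machine M5, Summit→Machine M6 = 236 min.
Checked against all permutations: 172 min is optimal.

Minimum total: 172 min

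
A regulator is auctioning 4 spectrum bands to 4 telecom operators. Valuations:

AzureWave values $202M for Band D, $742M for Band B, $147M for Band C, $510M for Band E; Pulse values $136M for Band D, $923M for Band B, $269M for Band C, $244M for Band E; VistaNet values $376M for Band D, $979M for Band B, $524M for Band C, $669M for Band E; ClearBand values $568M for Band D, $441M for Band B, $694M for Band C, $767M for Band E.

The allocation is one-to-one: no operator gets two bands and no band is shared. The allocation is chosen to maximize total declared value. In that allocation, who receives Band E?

Optimal: AzureWave→Band E ($510M), Pulse→Band B ($923M), VistaNet→Band C ($524M), ClearBand→Band D ($568M) — total 510+923+524+568 = $2525M.
Column-greedy (each band in turn goes to its best remaining operator) gives $2326M, worse by 199.
Swapping Pulse↔AzureWave (Pulse→Band E $244M, AzureWave→Band B $742M) loses 447.
AzureWave's own top band is Band B ($742M), but forcing AzureWave→Band B and reassigning the rest optimally gives only $2248M — worse by 277.

AzureWave receives Band E.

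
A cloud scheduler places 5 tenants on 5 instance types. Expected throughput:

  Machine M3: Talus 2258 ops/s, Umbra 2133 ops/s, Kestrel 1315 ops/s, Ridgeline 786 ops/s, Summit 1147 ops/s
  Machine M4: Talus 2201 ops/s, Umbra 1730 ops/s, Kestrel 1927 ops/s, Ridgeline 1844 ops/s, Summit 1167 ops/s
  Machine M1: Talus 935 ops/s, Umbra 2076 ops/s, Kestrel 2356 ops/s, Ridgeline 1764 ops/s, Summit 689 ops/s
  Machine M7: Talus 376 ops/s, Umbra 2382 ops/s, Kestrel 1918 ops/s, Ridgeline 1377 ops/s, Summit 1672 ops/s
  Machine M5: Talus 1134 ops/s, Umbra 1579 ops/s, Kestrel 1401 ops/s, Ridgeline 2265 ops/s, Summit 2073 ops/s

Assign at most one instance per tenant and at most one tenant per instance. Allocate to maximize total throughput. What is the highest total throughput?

This is a one-to-one assignment (maximum-weight bipartite matching).
Optimal: Talus→Machine M3 (2258 ops/s), Umbra→Machine M7 (2382 ops/s), Kestrel→Machine M1 (2356 ops/s), Ridgeline→Machine M4 (1844 ops/s), Summit→Machine M5 (2073 ops/s) — total 2258+2382+2356+1844+2073 = 10913 ops/s.
Next-best assignment: Talus→Machine M4, Umbra→Machine M3, Kestrel→Machine M1, Ridgeline→Machine M5, Summit→Machine M7 = 10627 ops/s.
Swapping Ridgeline↔Umbra (Ridgeline→Machine M7 1377 ops/s, Umbra→Machine M4 1730 ops/s) loses 1119.

Maximum total: 10913 ops/s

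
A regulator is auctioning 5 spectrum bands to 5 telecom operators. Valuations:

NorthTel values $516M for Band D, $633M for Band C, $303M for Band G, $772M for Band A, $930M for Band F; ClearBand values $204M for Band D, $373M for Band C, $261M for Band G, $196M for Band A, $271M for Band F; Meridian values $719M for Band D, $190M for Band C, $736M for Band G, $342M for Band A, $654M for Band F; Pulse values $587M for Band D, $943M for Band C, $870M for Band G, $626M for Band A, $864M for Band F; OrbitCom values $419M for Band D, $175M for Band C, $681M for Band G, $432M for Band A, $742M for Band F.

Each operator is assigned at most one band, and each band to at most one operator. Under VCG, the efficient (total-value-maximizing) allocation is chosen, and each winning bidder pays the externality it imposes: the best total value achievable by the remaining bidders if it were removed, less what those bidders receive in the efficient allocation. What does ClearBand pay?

Efficient allocation: NorthTel→Band A ($772M), ClearBand→Band C ($373M), Meridian→Band D ($719M), Pulse→Band G ($870M), OrbitCom→Band F ($742M); total welfare W = $3476M.
ClearBand receives Band C at value $373M, so the others get W − 373 = $3103M.
Without ClearBand: best allocation of the remaining 4 bidders over all 5 bands is NorthTel→Band F ($930M), Meridian→Band D ($719M), Pulse→Band C ($943M), OrbitCom→Band G ($681M), total $3273M.
VCG payment = (others' best without ClearBand) − (others' welfare with ClearBand) = 3273 − 3103 = $170M.

ClearBand pays $170M.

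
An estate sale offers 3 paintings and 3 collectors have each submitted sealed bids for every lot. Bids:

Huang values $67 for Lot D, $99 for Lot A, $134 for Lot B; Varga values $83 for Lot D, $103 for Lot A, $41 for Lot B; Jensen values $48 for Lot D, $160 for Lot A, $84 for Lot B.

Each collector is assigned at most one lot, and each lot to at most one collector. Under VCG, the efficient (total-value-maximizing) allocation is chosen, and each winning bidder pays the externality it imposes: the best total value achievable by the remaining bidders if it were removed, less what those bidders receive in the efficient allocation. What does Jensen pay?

Efficient allocation: Huang→Lot B ($134), Varga→Lot D ($83), Jensen→Lot A ($160); total welfare W = $377.
Jensen receives Lot A at value $160, so the others get W − 160 = $217.
Without Jensen: best allocation of the remaining 2 bidders over all 3 lots is Huang→Lot B ($134), Varga→Lot A ($103), total $237.
VCG payment = (others' best without Jensen) − (others' welfare with Jensen) = 237 − 217 = $20.

Jensen pays $20.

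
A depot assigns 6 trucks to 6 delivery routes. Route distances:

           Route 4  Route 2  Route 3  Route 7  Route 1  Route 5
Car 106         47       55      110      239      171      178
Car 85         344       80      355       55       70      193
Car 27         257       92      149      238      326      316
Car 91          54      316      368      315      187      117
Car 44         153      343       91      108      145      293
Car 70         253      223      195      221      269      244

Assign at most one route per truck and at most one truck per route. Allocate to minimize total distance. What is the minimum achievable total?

Optimal: Car 106→Route 4 (47 km), Car 85→Route 1 (70 km), Car 27→Route 2 (92 km), Car 91→Route 5 (117 km), Car 44→Route 7 (108 km), Car 70→Route 3 (195 km) — total 47+70+92+117+108+195 = 629 km.
Column-greedy (each route in turn goes to its cheapest remaining truck) gives 942 km, worse by 313.
Next-best assignment: Car 106→Route 4, Car 85→Route 1, Car 27→Route 2, Car 91→Route 5, Car 44→Route 3, Car 70→Route 7 = 638 km.
Swapping Car 27↔Car 70 (Car 27→Route 3 149 km, Car 70→Route 2 223 km) adds 85.
Every other assignment is strictly worse.

Minimum total: 629 km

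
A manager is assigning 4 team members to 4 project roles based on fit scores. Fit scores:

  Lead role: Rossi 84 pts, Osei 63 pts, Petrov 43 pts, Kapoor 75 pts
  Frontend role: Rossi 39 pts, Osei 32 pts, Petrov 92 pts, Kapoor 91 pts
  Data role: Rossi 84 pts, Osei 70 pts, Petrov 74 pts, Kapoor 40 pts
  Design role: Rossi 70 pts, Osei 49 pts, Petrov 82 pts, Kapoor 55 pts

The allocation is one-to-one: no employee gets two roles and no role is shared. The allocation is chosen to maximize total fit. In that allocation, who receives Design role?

Petrov receives Design role.

Optimal: Rossi→Lead role (84 pts), Osei→Data role (70 pts), Petrov→Design role (82 pts), Kapoor→Frontend role (91 pts) — total 84+70+82+91 = 327 pts.
Column-greedy (each role in turn goes to its best remaining employee) gives 301 pts, worse by 26.
Next-best assignment: Rossi→Data role, Osei→Lead role, Petrov→Design role, Kapoor→Frontend role = 320 pts.
Swapping Rossi↔Osei (Rossi→Data role 84 pts, Osei→Lead role 63 pts) loses 7.
Petrov's own top role is Frontend role (92 pts), but forcing Petrov→Frontend role and reassigning the rest optimally gives only 307 pts — worse by 20.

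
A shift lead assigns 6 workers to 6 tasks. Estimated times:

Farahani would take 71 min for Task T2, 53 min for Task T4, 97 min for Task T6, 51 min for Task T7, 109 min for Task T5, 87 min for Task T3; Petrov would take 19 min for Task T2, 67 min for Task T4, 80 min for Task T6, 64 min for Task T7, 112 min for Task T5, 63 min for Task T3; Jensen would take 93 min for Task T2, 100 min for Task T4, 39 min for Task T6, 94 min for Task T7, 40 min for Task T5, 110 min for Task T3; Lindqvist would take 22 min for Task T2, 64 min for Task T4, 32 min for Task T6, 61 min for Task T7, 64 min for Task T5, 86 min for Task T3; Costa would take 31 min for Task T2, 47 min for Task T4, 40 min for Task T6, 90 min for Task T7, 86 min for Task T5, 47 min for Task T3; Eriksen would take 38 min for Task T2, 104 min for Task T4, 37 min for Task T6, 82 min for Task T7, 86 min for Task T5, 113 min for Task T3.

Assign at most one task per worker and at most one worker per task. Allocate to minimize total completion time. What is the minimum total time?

Minimum total: 257 min

This is the linear assignment problem.
Optimal: Farahani→Task T4 (53 min), Petrov→Task T2 (19 min), Jensen→Task T5 (40 min), Lindqvist→Task T7 (61 min), Costa→Task T3 (47 min), Eriksen→Task T6 (37 min) — total 53+19+40+61+47+37 = 257 min.
Min-entry greedy (repeatedly take the single cheapest remaining cell) gives 302 min, worse by 45.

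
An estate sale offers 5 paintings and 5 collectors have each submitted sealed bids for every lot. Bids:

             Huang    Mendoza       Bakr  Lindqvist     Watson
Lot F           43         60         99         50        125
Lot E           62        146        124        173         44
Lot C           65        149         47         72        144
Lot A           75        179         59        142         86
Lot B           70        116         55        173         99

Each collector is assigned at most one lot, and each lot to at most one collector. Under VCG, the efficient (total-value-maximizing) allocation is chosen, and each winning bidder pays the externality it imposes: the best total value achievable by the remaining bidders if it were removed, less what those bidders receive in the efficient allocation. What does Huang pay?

Efficient allocation: Huang→Lot C ($65), Mendoza→Lot A ($179), Bakr→Lot E ($124), Lindqvist→Lot B ($173), Watson→Lot F ($125); total welfare W = $666.
Huang receives Lot C at value $65, so the others get W − 65 = $601.
Without Huang: best allocation of the remaining 4 bidders over all 5 lots is Mendoza→Lot A ($179), Bakr→Lot E ($124), Lindqvist→Lot B ($173), Watson→Lot C ($144), total $620.
VCG payment = (others' best without Huang) − (others' welfare with Huang) = 620 − 601 = $19.

Huang pays $19.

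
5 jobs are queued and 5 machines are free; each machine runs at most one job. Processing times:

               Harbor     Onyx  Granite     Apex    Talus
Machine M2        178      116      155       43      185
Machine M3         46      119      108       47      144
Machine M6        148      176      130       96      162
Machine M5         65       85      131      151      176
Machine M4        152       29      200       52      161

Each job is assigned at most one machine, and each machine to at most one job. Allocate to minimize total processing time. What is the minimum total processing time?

Optimal: Harbor→Machine M5 (65 min), Onyx→Machine M4 (29 min), Granite→Machine M3 (108 min), Apex→Machine M2 (43 min), Talus→Machine M6 (162 min) — total 65+29+108+43+162 = 407 min.
Swapping Harbor↔Granite (Harbor→Machine M3 46 min, Granite→Machine M5 131 min) adds 4.

Min total: 407 min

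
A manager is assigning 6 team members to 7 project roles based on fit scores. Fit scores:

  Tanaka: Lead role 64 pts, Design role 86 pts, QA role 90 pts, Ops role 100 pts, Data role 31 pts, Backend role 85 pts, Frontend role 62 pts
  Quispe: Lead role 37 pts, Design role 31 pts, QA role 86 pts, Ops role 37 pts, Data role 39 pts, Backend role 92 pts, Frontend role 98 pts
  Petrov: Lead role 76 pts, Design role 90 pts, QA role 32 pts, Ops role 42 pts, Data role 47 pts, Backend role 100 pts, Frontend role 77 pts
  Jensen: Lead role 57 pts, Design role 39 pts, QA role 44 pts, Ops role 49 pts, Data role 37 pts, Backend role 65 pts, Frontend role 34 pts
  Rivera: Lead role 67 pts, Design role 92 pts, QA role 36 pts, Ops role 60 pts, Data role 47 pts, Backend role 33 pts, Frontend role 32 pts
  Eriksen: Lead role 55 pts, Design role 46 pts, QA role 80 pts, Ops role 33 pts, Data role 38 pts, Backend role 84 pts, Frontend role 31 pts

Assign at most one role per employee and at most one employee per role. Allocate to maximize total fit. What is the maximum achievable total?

Max total: 527 pts

Optimal: Tanaka→Ops role (100 pts), Quispe→Frontend role (98 pts), Petrov→Backend role (100 pts), Jensen→Lead role (57 pts), Rivera→Design role (92 pts), Eriksen→QA role (80 pts) — total 100+98+100+57+92+80 = 527 pts.
Column-greedy (each role in turn goes to its best remaining employee) gives 430 pts, worse by 97.
No other one-to-one assignment exceeds 527 pts.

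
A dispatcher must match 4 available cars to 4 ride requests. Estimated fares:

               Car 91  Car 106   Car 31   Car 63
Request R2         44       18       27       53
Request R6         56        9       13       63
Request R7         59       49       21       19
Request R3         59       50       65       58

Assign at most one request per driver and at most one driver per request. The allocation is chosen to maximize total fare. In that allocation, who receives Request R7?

Car 106 receives Request R7.

This is a one-to-one assignment (maximum-weight bipartite matching).
Optimal: Car 91→Request R6 ($56), Car 106→Request R7 ($49), Car 31→Request R3 ($65), Car 63→Request R2 ($53) — total 56+49+65+53 = $223.
Row-greedy (each driver in turn takes its best remaining request) gives $199, worse by 24.
Swapping Car 31↔Car 106 (Car 31→Request R7 $21, Car 106→Request R3 $50) loses 43.
No other one-to-one assignment exceeds $223.
Car 106's own top request is Request R3 ($50), but forcing Car 106→Request R3 and reassigning the rest optimally gives only $199 — worse by 24.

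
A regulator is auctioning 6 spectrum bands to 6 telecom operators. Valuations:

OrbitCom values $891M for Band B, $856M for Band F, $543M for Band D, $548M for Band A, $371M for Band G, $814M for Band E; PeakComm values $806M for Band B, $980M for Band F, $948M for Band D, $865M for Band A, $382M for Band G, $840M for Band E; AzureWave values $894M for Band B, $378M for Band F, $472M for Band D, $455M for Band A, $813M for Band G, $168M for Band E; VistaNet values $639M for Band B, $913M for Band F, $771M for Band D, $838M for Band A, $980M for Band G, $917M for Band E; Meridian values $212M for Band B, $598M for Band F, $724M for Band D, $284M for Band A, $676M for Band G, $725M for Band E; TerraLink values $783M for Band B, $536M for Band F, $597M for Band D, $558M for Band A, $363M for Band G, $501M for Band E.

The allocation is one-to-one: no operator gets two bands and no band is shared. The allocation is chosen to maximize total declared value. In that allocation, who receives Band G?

AzureWave receives Band G.

Optimal: OrbitCom→Band F ($856M), PeakComm→Band D ($948M), AzureWave→Band G ($813M), VistaNet→Band A ($838M), Meridian→Band E ($725M), TerraLink→Band B ($783M) — total 856+948+813+838+725+783 = $4963M.
Column-greedy (each band in turn goes to its best remaining operator) gives $4693M, worse by 270.
No other one-to-one assignment exceeds $4963M.
AzureWave's own top band is Band B ($894M), but forcing AzureWave→Band B and reassigning the rest optimally gives only $4961M — worse by 2.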